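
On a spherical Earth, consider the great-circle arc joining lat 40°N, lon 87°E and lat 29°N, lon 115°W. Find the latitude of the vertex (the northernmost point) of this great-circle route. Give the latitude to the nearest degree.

≈ 75°N

The great circle lies in the plane with unit normal n̂ = (p₁ × p₂)/|p₁ × p₂|.
Here n̂_z ≈ +0.264; the vertex latitude is φ_max = arccos|n̂_z| ≈ 74.7°.
Check via Clairaut: cos φ_max = |cos φ₁| · sin C = cos(40.0°)·sin(20.2°) ≈ 0.264, again giving ≈ 74.7°.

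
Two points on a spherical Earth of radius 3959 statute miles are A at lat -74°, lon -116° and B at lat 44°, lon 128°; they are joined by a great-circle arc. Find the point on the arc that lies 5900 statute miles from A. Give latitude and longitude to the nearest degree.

Convert each endpoint to a unit vector on the sphere (x = cos φ cos λ, y = cos φ sin λ, z = sin φ).
The central angle between the endpoints is δ = arccos(p₁·p₂) ≈ 2.426 rad (139.0°). The total great-circle distance is δ·R ≈ 2.426 × 3959 ≈ 9604 mi, so the target fraction is f = 5900/9604 ≈ 0.614.
Interpolate at f ≈ 0.614 with slerp weights a = sin((1−f)δ)/sin δ ≈ 1.227, b = sin(fδ)/sin δ ≈ 1.519.
p = a·p₁ + b·p₂ ≈ (-0.821, 0.557, -0.124); φ = arcsin(p_z) ≈ -7.13°, λ = atan2(p_y, p_x) ≈ 145.84°.

≈ lat -7°, lon 146°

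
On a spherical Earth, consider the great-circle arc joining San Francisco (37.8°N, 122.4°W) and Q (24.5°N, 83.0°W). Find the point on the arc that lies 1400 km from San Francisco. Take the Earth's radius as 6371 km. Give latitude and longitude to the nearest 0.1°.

Convert each endpoint to a unit vector on the sphere (x = cos φ cos λ, y = cos φ sin λ, z = sin φ).
The central angle between the endpoints is δ = arccos(p₁·p₂) ≈ 0.627 rad (35.9°). The total great-circle distance is δ·R ≈ 0.627 × 6371 ≈ 3995 km, so the target fraction is f = 1400/3995 ≈ 0.350.
Interpolate at f ≈ 0.350 with slerp weights a = sin((1−f)δ)/sin δ ≈ 0.675, b = sin(fδ)/sin δ ≈ 0.372.
p = a·p₁ + b·p₂ ≈ (-0.245, -0.786, 0.568); φ = arcsin(p_z) ≈ 34.60°, λ = atan2(p_y, p_x) ≈ -107.29°.

≈ (34.6°N, 107.3°W)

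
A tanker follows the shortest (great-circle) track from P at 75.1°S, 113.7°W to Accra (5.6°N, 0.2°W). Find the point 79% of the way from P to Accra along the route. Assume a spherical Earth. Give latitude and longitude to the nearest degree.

≈ 15°S, 5°W

From cos δ = sin φ₁ sin φ₂ + cos φ₁ cos φ₂ cos Δλ, the central angle is δ ≈ 1.768 rad (101.3°).
Interpolate at f = 0.79 with slerp weights a = sin((1−f)δ)/sin δ ≈ 0.370, b = sin(fδ)/sin δ ≈ 1.004.
p = a·p₁ + b·p₂ ≈ (0.961, -0.091, -0.260); φ = arcsin(p_z) ≈ -15.05°, λ = atan2(p_y, p_x) ≈ -5.38°.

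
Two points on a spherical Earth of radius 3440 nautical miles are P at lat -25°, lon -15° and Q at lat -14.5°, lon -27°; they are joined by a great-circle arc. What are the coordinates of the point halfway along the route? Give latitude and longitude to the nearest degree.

≈ lat -20°, lon -21°

The haversine formula gives a central angle δ ≈ 0.269 rad (15.4°) between the endpoints.
Interpolate at f = 1/2 with slerp weights a = sin((1−f)δ)/sin δ ≈ 0.505, b = sin(fδ)/sin δ ≈ 0.505.
p = a·p₁ + b·p₂ ≈ (0.877, -0.340, -0.340); φ = arcsin(p_z) ≈ -19.85°, λ = atan2(p_y, p_x) ≈ -21.20°.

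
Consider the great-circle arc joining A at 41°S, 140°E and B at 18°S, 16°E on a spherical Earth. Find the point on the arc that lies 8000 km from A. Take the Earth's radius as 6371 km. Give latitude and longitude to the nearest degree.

≈ 39°S, 40°E

The haversine formula gives a central angle δ ≈ 1.771 rad (101.5°) between the endpoints. The total great-circle distance is δ·R ≈ 1.771 × 6371 ≈ 11282 km, so the target fraction is f = 8000/11282 ≈ 0.709.
Interpolate at f ≈ 0.709 with slerp weights a = sin((1−f)δ)/sin δ ≈ 0.503, b = sin(fδ)/sin δ ≈ 0.970.
p = a·p₁ + b·p₂ ≈ (0.596, 0.498, -0.630); φ = arcsin(p_z) ≈ -39.01°, λ = atan2(p_y, p_x) ≈ 39.88°.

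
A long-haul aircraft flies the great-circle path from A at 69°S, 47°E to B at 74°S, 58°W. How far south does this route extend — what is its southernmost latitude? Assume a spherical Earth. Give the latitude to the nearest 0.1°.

≈ 78.8°S

The great circle lies in the plane with unit normal n̂ = (p₁ × p₂)/|p₁ × p₂|.
Here n̂_z ≈ -0.195; the vertex latitude is φ_max = arccos|n̂_z| ≈ 78.8°.
Check via Clairaut: cos φ_max = |cos φ₁| · sin C = cos(69.0°)·sin(147.1°) ≈ 0.195, again giving ≈ 78.8°.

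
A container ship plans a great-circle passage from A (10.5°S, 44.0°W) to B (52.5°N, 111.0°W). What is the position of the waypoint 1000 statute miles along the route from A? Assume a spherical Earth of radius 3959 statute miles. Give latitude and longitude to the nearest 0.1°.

≈ (1.5°N, 52.1°W)

Convert each endpoint to a unit vector on the sphere (x = cos φ cos λ, y = cos φ sin λ, z = sin φ).
The central angle between the endpoints is δ = arccos(p₁·p₂) ≈ 1.481 rad (84.9°). The total great-circle distance is δ·R ≈ 1.481 × 3959 ≈ 5865 mi, so the target fraction is f = 1000/5865 ≈ 0.171.
Interpolate at f ≈ 0.171 with slerp weights a = sin((1−f)δ)/sin δ ≈ 0.946, b = sin(fδ)/sin δ ≈ 0.251.
p = a·p₁ + b·p₂ ≈ (0.614, -0.789, 0.027); φ = arcsin(p_z) ≈ 1.53°, λ = atan2(p_y, p_x) ≈ -52.09°.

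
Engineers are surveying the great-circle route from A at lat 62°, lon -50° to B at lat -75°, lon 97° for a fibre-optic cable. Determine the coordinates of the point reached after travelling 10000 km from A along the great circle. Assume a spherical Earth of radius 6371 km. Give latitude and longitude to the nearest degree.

≈ lat -24°, lon -19°

The haversine formula gives a central angle δ ≈ 2.840 rad (162.7°) between the endpoints. The total great-circle distance is δ·R ≈ 2.840 × 6371 ≈ 18092 km, so the target fraction is f = 10000/18092 ≈ 0.553.
Interpolate at f ≈ 0.553 with slerp weights a = sin((1−f)δ)/sin δ ≈ 3.212, b = sin(fδ)/sin δ ≈ 3.363.
p = a·p₁ + b·p₂ ≈ (0.863, -0.291, -0.412); φ = arcsin(p_z) ≈ -24.35°, λ = atan2(p_y, p_x) ≈ -18.64°.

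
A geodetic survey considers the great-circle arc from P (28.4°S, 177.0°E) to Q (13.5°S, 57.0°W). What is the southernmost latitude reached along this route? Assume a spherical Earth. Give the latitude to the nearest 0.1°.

The great circle lies in the plane with unit normal n̂ = (p₁ × p₂)/|p₁ × p₂|.
Here n̂_z ≈ +0.752; the vertex latitude is φ_max = arccos|n̂_z| ≈ 41.2°.
Check via Clairaut: cos φ_max = |cos φ₁| · sin C = cos(28.4°)·sin(121.2°) ≈ 0.752, again giving ≈ 41.2°.

≈ 41.2°S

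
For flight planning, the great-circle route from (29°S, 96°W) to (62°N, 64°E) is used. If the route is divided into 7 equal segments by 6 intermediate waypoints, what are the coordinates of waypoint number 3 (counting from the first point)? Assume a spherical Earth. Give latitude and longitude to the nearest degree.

Convert each endpoint to a unit vector on the sphere (x = cos φ cos λ, y = cos φ sin λ, z = sin φ).
The central angle between the endpoints is δ = arccos(p₁·p₂) ≈ 2.522 rad (144.5°).
Interpolate at f = 3/7 with slerp weights a = sin((1−f)δ)/sin δ ≈ 1.707, b = sin(fδ)/sin δ ≈ 1.519.
p = a·p₁ + b·p₂ ≈ (0.156, -0.844, 0.513); φ = arcsin(p_z) ≈ 30.89°, λ = atan2(p_y, p_x) ≈ -79.49°.

≈ (31°N, 79°W)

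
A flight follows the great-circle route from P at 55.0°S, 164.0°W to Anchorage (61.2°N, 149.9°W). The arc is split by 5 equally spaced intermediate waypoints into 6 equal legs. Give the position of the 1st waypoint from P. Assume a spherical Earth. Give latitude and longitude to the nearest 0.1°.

Convert each endpoint to a unit vector on the sphere (x = cos φ cos λ, y = cos φ sin λ, z = sin φ).
The central angle between the endpoints is δ = arccos(p₁·p₂) ≈ 2.037 rad (116.7°).
Interpolate at f = 1/6 with slerp weights a = sin((1−f)δ)/sin δ ≈ 1.111, b = sin(fδ)/sin δ ≈ 0.373.
p = a·p₁ + b·p₂ ≈ (-0.768, -0.266, -0.583); φ = arcsin(p_z) ≈ -35.66°, λ = atan2(p_y, p_x) ≈ -160.91°.

≈ 35.7°S, 160.9°W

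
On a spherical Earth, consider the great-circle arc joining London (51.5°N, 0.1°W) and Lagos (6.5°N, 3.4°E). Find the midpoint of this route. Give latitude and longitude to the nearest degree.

Convert each endpoint to a unit vector on the sphere (x = cos φ cos λ, y = cos φ sin λ, z = sin φ).
The central angle between the endpoints is δ = arccos(p₁·p₂) ≈ 0.787 rad (45.1°).
Interpolate at f = 1/2 with slerp weights a = sin((1−f)δ)/sin δ ≈ 0.541, b = sin(fδ)/sin δ ≈ 0.541.
p = a·p₁ + b·p₂ ≈ (0.874, 0.031, 0.485); φ = arcsin(p_z) ≈ 29.01°, λ = atan2(p_y, p_x) ≈ 2.05°.

≈ 29°N, 2°E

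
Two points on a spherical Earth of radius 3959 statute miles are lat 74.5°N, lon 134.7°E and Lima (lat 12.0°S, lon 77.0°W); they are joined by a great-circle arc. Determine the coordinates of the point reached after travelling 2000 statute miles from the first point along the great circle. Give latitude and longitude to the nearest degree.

≈ lat 72°N, lon 107°W

The haversine formula gives a central angle δ ≈ 2.007 rad (115.0°) between the endpoints. The total great-circle distance is δ·R ≈ 2.007 × 3959 ≈ 7947 mi, so the target fraction is f = 2000/7947 ≈ 0.252.
Interpolate at f ≈ 0.252 with slerp weights a = sin((1−f)δ)/sin δ ≈ 1.101, b = sin(fδ)/sin δ ≈ 0.534.
p = a·p₁ + b·p₂ ≈ (-0.089, -0.300, 0.950); φ = arcsin(p_z) ≈ 71.77°, λ = atan2(p_y, p_x) ≈ -106.61°.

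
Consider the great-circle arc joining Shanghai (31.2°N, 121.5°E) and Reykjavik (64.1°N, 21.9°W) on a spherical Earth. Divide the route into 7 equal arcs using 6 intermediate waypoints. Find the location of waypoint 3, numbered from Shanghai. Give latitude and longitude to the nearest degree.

Convert each endpoint to a unit vector on the sphere (x = cos φ cos λ, y = cos φ sin λ, z = sin φ).
The central angle between the endpoints is δ = arccos(p₁·p₂) ≈ 1.404 rad (80.4°).
Interpolate at f = 3/7 with slerp weights a = sin((1−f)δ)/sin δ ≈ 0.729, b = sin(fδ)/sin δ ≈ 0.574.
p = a·p₁ + b·p₂ ≈ (-0.093, 0.438, 0.894); φ = arcsin(p_z) ≈ 63.38°, λ = atan2(p_y, p_x) ≈ 102.01°.

≈ (63°N, 102°E)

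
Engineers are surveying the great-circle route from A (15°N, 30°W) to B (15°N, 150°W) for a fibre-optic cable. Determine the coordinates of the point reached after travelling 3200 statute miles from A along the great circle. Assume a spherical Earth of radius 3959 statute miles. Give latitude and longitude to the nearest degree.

Convert each endpoint to a unit vector on the sphere (x = cos φ cos λ, y = cos φ sin λ, z = sin φ).
The central angle between the endpoints is δ = arccos(p₁·p₂) ≈ 1.982 rad (113.5°). The total great-circle distance is δ·R ≈ 1.982 × 3959 ≈ 7846 mi, so the target fraction is f = 3200/7846 ≈ 0.408.
Interpolate at f ≈ 0.408 with slerp weights a = sin((1−f)δ)/sin δ ≈ 1.006, b = sin(fδ)/sin δ ≈ 0.789.
p = a·p₁ + b·p₂ ≈ (0.182, -0.867, 0.464); φ = arcsin(p_z) ≈ 27.68°, λ = atan2(p_y, p_x) ≈ -78.17°.

≈ (28°N, 78°W)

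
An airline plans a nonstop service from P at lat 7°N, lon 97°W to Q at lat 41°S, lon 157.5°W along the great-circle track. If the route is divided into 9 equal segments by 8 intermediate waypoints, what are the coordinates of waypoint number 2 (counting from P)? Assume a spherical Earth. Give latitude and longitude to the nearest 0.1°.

≈ lat 4.9°S, lon 108.1°W

Convert each endpoint to a unit vector on the sphere (x = cos φ cos λ, y = cos φ sin λ, z = sin φ).
The central angle between the endpoints is δ = arccos(p₁·p₂) ≈ 1.278 rad (73.2°).
Interpolate at f = 2/9 with slerp weights a = sin((1−f)δ)/sin δ ≈ 0.875, b = sin(fδ)/sin δ ≈ 0.293.
p = a·p₁ + b·p₂ ≈ (-0.310, -0.947, -0.085); φ = arcsin(p_z) ≈ -4.89°, λ = atan2(p_y, p_x) ≈ -108.12°.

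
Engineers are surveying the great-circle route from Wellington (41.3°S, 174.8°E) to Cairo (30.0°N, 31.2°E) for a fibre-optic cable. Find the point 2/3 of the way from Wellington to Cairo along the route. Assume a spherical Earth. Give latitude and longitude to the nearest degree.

≈ (1°S, 72°E)

Write both endpoints as unit vectors p₁, p₂ with components (cos φ cos λ, cos φ sin λ, sin φ).
The central angle between the endpoints is δ = arccos(p₁·p₂) ≈ 2.594 rad (148.6°).
Interpolate at f = 2/3 with slerp weights a = sin((1−f)δ)/sin δ ≈ 1.461, b = sin(fδ)/sin δ ≈ 1.896.
p = a·p₁ + b·p₂ ≈ (0.312, 0.950, -0.016); φ = arcsin(p_z) ≈ -0.93°, λ = atan2(p_y, p_x) ≈ 71.84°.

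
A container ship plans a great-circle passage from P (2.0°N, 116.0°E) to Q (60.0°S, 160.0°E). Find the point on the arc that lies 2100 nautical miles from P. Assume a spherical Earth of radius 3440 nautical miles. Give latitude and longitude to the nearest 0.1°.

≈ (30.3°S, 130.1°E)

The haversine formula gives a central angle δ ≈ 1.235 rad (70.8°) between the endpoints. The total great-circle distance is δ·R ≈ 1.235 × 3440 ≈ 4249 nmi, so the target fraction is f = 2100/4249 ≈ 0.494.
Interpolate at f ≈ 0.494 with slerp weights a = sin((1−f)δ)/sin δ ≈ 0.620, b = sin(fδ)/sin δ ≈ 0.607.
p = a·p₁ + b·p₂ ≈ (-0.557, 0.660, -0.504); φ = arcsin(p_z) ≈ -30.27°, λ = atan2(p_y, p_x) ≈ 130.13°.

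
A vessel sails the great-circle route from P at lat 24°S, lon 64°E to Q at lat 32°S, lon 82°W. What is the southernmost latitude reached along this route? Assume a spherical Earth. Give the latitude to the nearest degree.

≈ 61°S

The great circle lies in the plane with unit normal n̂ = (p₁ × p₂)/|p₁ × p₂|.
Here n̂_z ≈ -0.479; the vertex latitude is φ_max = arccos|n̂_z| ≈ 61.4°.
Check via Clairaut: cos φ_max = |cos φ₁| · sin C = cos(24.0°)·sin(148.4°) ≈ 0.479, again giving ≈ 61.4°.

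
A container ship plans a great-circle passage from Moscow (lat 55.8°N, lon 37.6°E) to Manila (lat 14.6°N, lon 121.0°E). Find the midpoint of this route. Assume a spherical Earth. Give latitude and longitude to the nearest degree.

From cos δ = sin φ₁ sin φ₂ + cos φ₁ cos φ₂ cos Δλ, the central angle is δ ≈ 1.296 rad (74.3°).
Interpolate at f = 1/2 with slerp weights a = sin((1−f)δ)/sin δ ≈ 0.627, b = sin(fδ)/sin δ ≈ 0.627.
p = a·p₁ + b·p₂ ≈ (-0.033, 0.735, 0.677); φ = arcsin(p_z) ≈ 42.60°, λ = atan2(p_y, p_x) ≈ 92.59°.

≈ lat 43°N, lon 93°E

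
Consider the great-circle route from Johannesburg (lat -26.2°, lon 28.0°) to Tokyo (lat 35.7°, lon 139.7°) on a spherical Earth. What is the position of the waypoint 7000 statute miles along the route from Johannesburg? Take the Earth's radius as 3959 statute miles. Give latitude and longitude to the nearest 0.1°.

From cos δ = sin φ₁ sin φ₂ + cos φ₁ cos φ₂ cos Δλ, the central angle is δ ≈ 2.126 rad (121.8°). The total great-circle distance is δ·R ≈ 2.126 × 3959 ≈ 8417 mi, so the target fraction is f = 7000/8417 ≈ 0.832.
Interpolate at f ≈ 0.832 with slerp weights a = sin((1−f)δ)/sin δ ≈ 0.412, b = sin(fδ)/sin δ ≈ 1.154.
p = a·p₁ + b·p₂ ≈ (-0.388, 0.780, 0.491); φ = arcsin(p_z) ≈ 29.43°, λ = atan2(p_y, p_x) ≈ 116.47°.

≈ lat 29.4°, lon 116.5°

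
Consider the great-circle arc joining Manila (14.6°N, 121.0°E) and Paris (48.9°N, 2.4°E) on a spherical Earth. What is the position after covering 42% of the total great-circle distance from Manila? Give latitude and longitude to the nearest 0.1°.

Write both endpoints as unit vectors p₁, p₂ with components (cos φ cos λ, cos φ sin λ, sin φ).
The central angle between the endpoints is δ = arccos(p₁·p₂) ≈ 1.686 rad (96.6°).
Interpolate at f = 0.42 with slerp weights a = sin((1−f)δ)/sin δ ≈ 0.835, b = sin(fδ)/sin δ ≈ 0.655.
p = a·p₁ + b·p₂ ≈ (0.014, 0.710, 0.704); φ = arcsin(p_z) ≈ 44.72°, λ = atan2(p_y, p_x) ≈ 88.88°.

≈ (44.7°N, 88.9°E)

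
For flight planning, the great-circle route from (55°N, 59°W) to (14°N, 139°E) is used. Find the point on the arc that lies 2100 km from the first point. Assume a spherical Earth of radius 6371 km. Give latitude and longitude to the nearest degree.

Convert each endpoint to a unit vector on the sphere (x = cos φ cos λ, y = cos φ sin λ, z = sin φ).
The central angle between the endpoints is δ = arccos(p₁·p₂) ≈ 1.908 rad (109.3°). The total great-circle distance is δ·R ≈ 1.908 × 6371 ≈ 12158 km, so the target fraction is f = 2100/12158 ≈ 0.173.
Interpolate at f ≈ 0.173 with slerp weights a = sin((1−f)δ)/sin δ ≈ 1.060, b = sin(fδ)/sin δ ≈ 0.343.
p = a·p₁ + b·p₂ ≈ (0.062, -0.303, 0.951); φ = arcsin(p_z) ≈ 72.01°, λ = atan2(p_y, p_x) ≈ -78.45°.

≈ (72°N, 78°W)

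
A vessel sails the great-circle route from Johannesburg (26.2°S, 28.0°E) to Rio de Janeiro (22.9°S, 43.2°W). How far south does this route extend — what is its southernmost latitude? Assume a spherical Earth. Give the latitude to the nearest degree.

The great circle lies in the plane with unit normal n̂ = (p₁ × p₂)/|p₁ × p₂|.
Here n̂_z ≈ -0.870; the vertex latitude is φ_max = arccos|n̂_z| ≈ 29.5°.
Check via Clairaut: cos φ_max = |cos φ₁| · sin C = cos(26.2°)·sin(104.0°) ≈ 0.870, again giving ≈ 29.5°.

≈ 29°S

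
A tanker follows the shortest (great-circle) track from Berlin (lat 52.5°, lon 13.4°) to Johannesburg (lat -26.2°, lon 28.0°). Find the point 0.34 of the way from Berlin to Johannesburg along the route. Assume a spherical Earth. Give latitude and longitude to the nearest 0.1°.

≈ lat 25.9°, lon 20.1°

Write both endpoints as unit vectors p₁, p₂ with components (cos φ cos λ, cos φ sin λ, sin φ).
The central angle between the endpoints is δ = arccos(p₁·p₂) ≈ 1.392 rad (79.7°).
Interpolate at f = 0.34 with slerp weights a = sin((1−f)δ)/sin δ ≈ 0.808, b = sin(fδ)/sin δ ≈ 0.463.
p = a·p₁ + b·p₂ ≈ (0.845, 0.309, 0.436); φ = arcsin(p_z) ≈ 25.86°, λ = atan2(p_y, p_x) ≈ 20.08°.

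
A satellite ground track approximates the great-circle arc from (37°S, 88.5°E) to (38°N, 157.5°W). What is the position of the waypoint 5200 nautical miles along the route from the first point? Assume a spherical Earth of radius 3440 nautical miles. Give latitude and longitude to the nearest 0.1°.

Write both endpoints as unit vectors p₁, p₂ with components (cos φ cos λ, cos φ sin λ, sin φ).
The central angle between the endpoints is δ = arccos(p₁·p₂) ≈ 2.248 rad (128.8°). The total great-circle distance is δ·R ≈ 2.248 × 3440 ≈ 7733 nmi, so the target fraction is f = 5200/7733 ≈ 0.672.
Interpolate at f ≈ 0.672 with slerp weights a = sin((1−f)δ)/sin δ ≈ 0.862, b = sin(fδ)/sin δ ≈ 1.281.
p = a·p₁ + b·p₂ ≈ (-0.914, 0.302, 0.270); φ = arcsin(p_z) ≈ 15.67°, λ = atan2(p_y, p_x) ≈ 161.75°.

≈ (15.7°N, 161.7°E)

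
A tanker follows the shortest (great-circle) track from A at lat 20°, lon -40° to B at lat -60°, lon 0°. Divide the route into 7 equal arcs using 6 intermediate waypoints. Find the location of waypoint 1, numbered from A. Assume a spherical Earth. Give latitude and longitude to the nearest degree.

≈ lat 8°, lon -36°

Write both endpoints as unit vectors p₁, p₂ with components (cos φ cos λ, cos φ sin λ, sin φ).
The central angle between the endpoints is δ = arccos(p₁·p₂) ≈ 1.507 rad (86.3°).
Interpolate at f = 1/7 with slerp weights a = sin((1−f)δ)/sin δ ≈ 0.963, b = sin(fδ)/sin δ ≈ 0.214.
p = a·p₁ + b·p₂ ≈ (0.800, -0.582, 0.144); φ = arcsin(p_z) ≈ 8.28°, λ = atan2(p_y, p_x) ≈ -36.01°.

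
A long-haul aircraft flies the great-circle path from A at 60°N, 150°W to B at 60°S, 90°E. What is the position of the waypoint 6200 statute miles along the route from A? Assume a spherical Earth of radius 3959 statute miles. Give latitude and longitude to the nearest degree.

≈ 13°S, 144°E

Convert each endpoint to a unit vector on the sphere (x = cos φ cos λ, y = cos φ sin λ, z = sin φ).
The central angle between the endpoints is δ = arccos(p₁·p₂) ≈ 2.636 rad (151.0°). The total great-circle distance is δ·R ≈ 2.636 × 3959 ≈ 10437 mi, so the target fraction is f = 6200/10437 ≈ 0.594.
Interpolate at f ≈ 0.594 with slerp weights a = sin((1−f)δ)/sin δ ≈ 1.812, b = sin(fδ)/sin δ ≈ 2.066.
p = a·p₁ + b·p₂ ≈ (-0.785, 0.580, -0.219); φ = arcsin(p_z) ≈ -12.68°, λ = atan2(p_y, p_x) ≈ 143.54°.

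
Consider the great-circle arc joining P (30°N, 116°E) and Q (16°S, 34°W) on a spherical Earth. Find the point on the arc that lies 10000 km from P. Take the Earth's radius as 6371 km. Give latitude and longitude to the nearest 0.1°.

≈ (17.5°N, 15.6°E)

From cos δ = sin φ₁ sin φ₂ + cos φ₁ cos φ₂ cos Δλ, the central angle is δ ≈ 2.604 rad (149.2°). The total great-circle distance is δ·R ≈ 2.604 × 6371 ≈ 16588 km, so the target fraction is f = 10000/16588 ≈ 0.603.
Interpolate at f ≈ 0.603 with slerp weights a = sin((1−f)δ)/sin δ ≈ 1.677, b = sin(fδ)/sin δ ≈ 1.952.
p = a·p₁ + b·p₂ ≈ (0.919, 0.256, 0.301); φ = arcsin(p_z) ≈ 17.50°, λ = atan2(p_y, p_x) ≈ 15.60°.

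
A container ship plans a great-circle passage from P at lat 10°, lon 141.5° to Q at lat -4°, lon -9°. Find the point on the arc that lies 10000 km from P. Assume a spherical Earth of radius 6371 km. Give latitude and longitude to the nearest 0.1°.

Write both endpoints as unit vectors p₁, p₂ with components (cos φ cos λ, cos φ sin λ, sin φ).
The central angle between the endpoints is δ = arccos(p₁·p₂) ≈ 2.620 rad (150.1°). The total great-circle distance is δ·R ≈ 2.620 × 6371 ≈ 16694 km, so the target fraction is f = 10000/16694 ≈ 0.599.
Interpolate at f ≈ 0.599 with slerp weights a = sin((1−f)δ)/sin δ ≈ 1.742, b = sin(fδ)/sin δ ≈ 2.008.
p = a·p₁ + b·p₂ ≈ (0.635, 0.755, 0.162); φ = arcsin(p_z) ≈ 9.35°, λ = atan2(p_y, p_x) ≈ 49.91°.

≈ lat 9.4°, lon 49.9°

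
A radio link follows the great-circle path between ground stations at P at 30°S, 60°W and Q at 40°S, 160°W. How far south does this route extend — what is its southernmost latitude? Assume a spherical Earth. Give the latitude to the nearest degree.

≈ 48°S

The great circle lies in the plane with unit normal n̂ = (p₁ × p₂)/|p₁ × p₂|.
Here n̂_z ≈ -0.668; the vertex latitude is φ_max = arccos|n̂_z| ≈ 48.1°.
Check via Clairaut: cos φ_max = |cos φ₁| · sin C = cos(30.0°)·sin(129.6°) ≈ 0.668, again giving ≈ 48.1°.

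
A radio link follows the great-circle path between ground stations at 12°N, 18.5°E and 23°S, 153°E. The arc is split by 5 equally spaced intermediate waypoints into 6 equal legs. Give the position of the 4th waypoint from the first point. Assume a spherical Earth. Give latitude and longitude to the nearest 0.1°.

Write both endpoints as unit vectors p₁, p₂ with components (cos φ cos λ, cos φ sin λ, sin φ).
The central angle between the endpoints is δ = arccos(p₁·p₂) ≈ 2.364 rad (135.4°).
Interpolate at f = 4/6 with slerp weights a = sin((1−f)δ)/sin δ ≈ 1.010, b = sin(fδ)/sin δ ≈ 1.425.
p = a·p₁ + b·p₂ ≈ (-0.232, 0.909, -0.347); φ = arcsin(p_z) ≈ -20.29°, λ = atan2(p_y, p_x) ≈ 104.30°.

≈ 20.3°S, 104.3°E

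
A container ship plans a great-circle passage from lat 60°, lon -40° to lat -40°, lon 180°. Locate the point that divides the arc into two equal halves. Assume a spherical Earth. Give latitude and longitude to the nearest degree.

≈ lat 24°, lon -140°

The haversine formula gives a central angle δ ≈ 2.587 rad (148.2°) between the endpoints.
Interpolate at f = 1/2 with slerp weights a = sin((1−f)δ)/sin δ ≈ 1.826, b = sin(fδ)/sin δ ≈ 1.826.
p = a·p₁ + b·p₂ ≈ (-0.699, -0.587, 0.408); φ = arcsin(p_z) ≈ 24.06°, λ = atan2(p_y, p_x) ≈ -140.00°.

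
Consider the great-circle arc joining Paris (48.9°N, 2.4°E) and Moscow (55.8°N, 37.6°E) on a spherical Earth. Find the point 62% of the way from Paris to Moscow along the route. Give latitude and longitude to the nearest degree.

≈ 54°N, 23°E

Convert each endpoint to a unit vector on the sphere (x = cos φ cos λ, y = cos φ sin λ, z = sin φ).
The central angle between the endpoints is δ = arccos(p₁·p₂) ≈ 0.389 rad (22.3°).
Interpolate at f = 0.62 with slerp weights a = sin((1−f)δ)/sin δ ≈ 0.388, b = sin(fδ)/sin δ ≈ 0.630.
p = a·p₁ + b·p₂ ≈ (0.536, 0.227, 0.814); φ = arcsin(p_z) ≈ 54.44°, λ = atan2(p_y, p_x) ≈ 22.94°.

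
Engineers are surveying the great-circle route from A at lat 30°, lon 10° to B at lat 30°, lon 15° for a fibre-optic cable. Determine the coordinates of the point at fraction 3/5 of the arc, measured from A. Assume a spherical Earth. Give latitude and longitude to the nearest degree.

Convert each endpoint to a unit vector on the sphere (x = cos φ cos λ, y = cos φ sin λ, z = sin φ).
The central angle between the endpoints is δ = arccos(p₁·p₂) ≈ 0.076 rad (4.3°).
Interpolate at f = 3/5 with slerp weights a = sin((1−f)δ)/sin δ ≈ 0.400, b = sin(fδ)/sin δ ≈ 0.600.
p = a·p₁ + b·p₂ ≈ (0.844, 0.195, 0.500); φ = arcsin(p_z) ≈ 30.02°, λ = atan2(p_y, p_x) ≈ 13.00°.

≈ lat 30°, lon 13°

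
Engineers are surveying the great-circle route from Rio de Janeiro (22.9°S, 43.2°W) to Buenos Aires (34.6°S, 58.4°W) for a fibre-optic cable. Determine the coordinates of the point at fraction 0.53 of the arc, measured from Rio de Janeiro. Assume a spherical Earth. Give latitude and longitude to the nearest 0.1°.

≈ 29.3°S, 50.8°W

From cos δ = sin φ₁ sin φ₂ + cos φ₁ cos φ₂ cos Δλ, the central angle is δ ≈ 0.309 rad (17.7°).
Interpolate at f = 0.53 with slerp weights a = sin((1−f)δ)/sin δ ≈ 0.476, b = sin(fδ)/sin δ ≈ 0.536.
p = a·p₁ + b·p₂ ≈ (0.551, -0.676, -0.490); φ = arcsin(p_z) ≈ -29.31°, λ = atan2(p_y, p_x) ≈ -50.83°.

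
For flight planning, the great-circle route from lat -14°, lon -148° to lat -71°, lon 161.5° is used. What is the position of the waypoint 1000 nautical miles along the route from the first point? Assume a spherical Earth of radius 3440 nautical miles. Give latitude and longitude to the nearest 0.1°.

The haversine formula gives a central angle δ ≈ 1.127 rad (64.6°) between the endpoints. The total great-circle distance is δ·R ≈ 1.127 × 3440 ≈ 3876 nmi, so the target fraction is f = 1000/3876 ≈ 0.258.
Interpolate at f ≈ 0.258 with slerp weights a = sin((1−f)δ)/sin δ ≈ 0.822, b = sin(fδ)/sin δ ≈ 0.317.
p = a·p₁ + b·p₂ ≈ (-0.774, -0.390, -0.499); φ = arcsin(p_z) ≈ -29.93°, λ = atan2(p_y, p_x) ≈ -153.28°.

≈ lat -29.9°, lon -153.3°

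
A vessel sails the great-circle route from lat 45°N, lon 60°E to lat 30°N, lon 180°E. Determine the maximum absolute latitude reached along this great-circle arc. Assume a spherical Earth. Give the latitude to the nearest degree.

The great circle lies in the plane with unit normal n̂ = (p₁ × p₂)/|p₁ × p₂|.
Here n̂_z ≈ +0.531; the vertex latitude is φ_max = arccos|n̂_z| ≈ 57.9°.
Check via Clairaut: cos φ_max = |cos φ₁| · sin C = cos(45.0°)·sin(48.7°) ≈ 0.531, again giving ≈ 57.9°.

≈ 58°N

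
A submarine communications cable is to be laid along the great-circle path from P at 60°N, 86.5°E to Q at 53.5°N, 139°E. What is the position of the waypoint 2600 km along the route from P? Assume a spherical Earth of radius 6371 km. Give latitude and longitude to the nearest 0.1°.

Convert each endpoint to a unit vector on the sphere (x = cos φ cos λ, y = cos φ sin λ, z = sin φ).
The central angle between the endpoints is δ = arccos(p₁·p₂) ≈ 0.501 rad (28.7°). The total great-circle distance is δ·R ≈ 0.501 × 6371 ≈ 3190 km, so the target fraction is f = 2600/3190 ≈ 0.815.
Interpolate at f ≈ 0.815 with slerp weights a = sin((1−f)δ)/sin δ ≈ 0.193, b = sin(fδ)/sin δ ≈ 0.827.
p = a·p₁ + b·p₂ ≈ (-0.365, 0.419, 0.831); φ = arcsin(p_z) ≈ 56.24°, λ = atan2(p_y, p_x) ≈ 131.09°.

≈ 56.2°N, 131.1°E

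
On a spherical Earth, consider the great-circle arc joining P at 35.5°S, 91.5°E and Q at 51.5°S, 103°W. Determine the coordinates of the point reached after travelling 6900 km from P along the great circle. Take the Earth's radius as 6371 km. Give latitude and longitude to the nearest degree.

From cos δ = sin φ₁ sin φ₂ + cos φ₁ cos φ₂ cos Δλ, the central angle is δ ≈ 1.607 rad (92.1°). The total great-circle distance is δ·R ≈ 1.607 × 6371 ≈ 10238 km, so the target fraction is f = 6900/10238 ≈ 0.674.
Interpolate at f ≈ 0.674 with slerp weights a = sin((1−f)δ)/sin δ ≈ 0.501, b = sin(fδ)/sin δ ≈ 0.884.
p = a·p₁ + b·p₂ ≈ (-0.134, -0.129, -0.983); φ = arcsin(p_z) ≈ -79.27°, λ = atan2(p_y, p_x) ≈ -136.25°.

≈ 79°S, 136°W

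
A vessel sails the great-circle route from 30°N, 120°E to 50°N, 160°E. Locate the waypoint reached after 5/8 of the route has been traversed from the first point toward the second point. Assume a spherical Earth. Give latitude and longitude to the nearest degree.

≈ 44°N, 142°E

Convert each endpoint to a unit vector on the sphere (x = cos φ cos λ, y = cos φ sin λ, z = sin φ).
The central angle between the endpoints is δ = arccos(p₁·p₂) ≈ 0.628 rad (36.0°).
Interpolate at f = 5/8 with slerp weights a = sin((1−f)δ)/sin δ ≈ 0.397, b = sin(fδ)/sin δ ≈ 0.651.
p = a·p₁ + b·p₂ ≈ (-0.565, 0.441, 0.697); φ = arcsin(p_z) ≈ 44.21°, λ = atan2(p_y, p_x) ≈ 142.04°.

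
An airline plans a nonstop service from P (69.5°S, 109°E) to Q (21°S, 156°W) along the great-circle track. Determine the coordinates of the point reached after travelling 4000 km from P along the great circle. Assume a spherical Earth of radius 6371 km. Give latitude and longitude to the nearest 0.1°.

≈ (53.3°S, 177.2°W)

Write both endpoints as unit vectors p₁, p₂ with components (cos φ cos λ, cos φ sin λ, sin φ).
The central angle between the endpoints is δ = arccos(p₁·p₂) ≈ 1.259 rad (72.1°). The total great-circle distance is δ·R ≈ 1.259 × 6371 ≈ 8018 km, so the target fraction is f = 4000/8018 ≈ 0.499.
Interpolate at f ≈ 0.499 with slerp weights a = sin((1−f)δ)/sin δ ≈ 0.620, b = sin(fδ)/sin δ ≈ 0.617.
p = a·p₁ + b·p₂ ≈ (-0.597, -0.029, -0.802); φ = arcsin(p_z) ≈ -53.29°, λ = atan2(p_y, p_x) ≈ -177.20°.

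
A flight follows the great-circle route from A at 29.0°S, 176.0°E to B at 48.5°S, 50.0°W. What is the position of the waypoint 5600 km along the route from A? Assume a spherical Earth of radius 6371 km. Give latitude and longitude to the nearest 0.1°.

The haversine formula gives a central angle δ ≈ 1.610 rad (92.3°) between the endpoints. The total great-circle distance is δ·R ≈ 1.610 × 6371 ≈ 10259 km, so the target fraction is f = 5600/10259 ≈ 0.546.
Interpolate at f ≈ 0.546 with slerp weights a = sin((1−f)δ)/sin δ ≈ 0.668, b = sin(fδ)/sin δ ≈ 0.771.
p = a·p₁ + b·p₂ ≈ (-0.255, -0.350, -0.901); φ = arcsin(p_z) ≈ -64.32°, λ = atan2(p_y, p_x) ≈ -126.03°.

≈ 64.3°S, 126.0°W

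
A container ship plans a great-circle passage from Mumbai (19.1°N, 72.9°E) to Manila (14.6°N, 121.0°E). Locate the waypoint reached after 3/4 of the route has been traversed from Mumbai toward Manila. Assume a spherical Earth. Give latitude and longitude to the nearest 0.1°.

≈ (16.8°N, 109.2°E)

The haversine formula gives a central angle δ ≈ 0.805 rad (46.1°) between the endpoints.
Interpolate at f = 3/4 with slerp weights a = sin((1−f)δ)/sin δ ≈ 0.277, b = sin(fδ)/sin δ ≈ 0.788.
p = a·p₁ + b·p₂ ≈ (-0.315, 0.904, 0.289); φ = arcsin(p_z) ≈ 16.81°, λ = atan2(p_y, p_x) ≈ 109.24°.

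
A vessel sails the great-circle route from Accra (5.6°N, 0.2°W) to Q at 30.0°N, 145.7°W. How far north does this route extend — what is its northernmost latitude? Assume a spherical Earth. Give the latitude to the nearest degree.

The great circle lies in the plane with unit normal n̂ = (p₁ × p₂)/|p₁ × p₂|.
Here n̂_z ≈ -0.651; the vertex latitude is φ_max = arccos|n̂_z| ≈ 49.4°.

≈ 49°N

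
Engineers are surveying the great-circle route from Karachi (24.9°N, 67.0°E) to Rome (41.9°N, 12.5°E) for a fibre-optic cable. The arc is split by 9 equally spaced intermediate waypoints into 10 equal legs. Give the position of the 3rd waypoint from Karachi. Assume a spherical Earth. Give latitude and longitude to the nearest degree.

≈ 32°N, 53°E

From cos δ = sin φ₁ sin φ₂ + cos φ₁ cos φ₂ cos Δλ, the central angle is δ ≈ 0.832 rad (47.7°).
Interpolate at f = 3/10 with slerp weights a = sin((1−f)δ)/sin δ ≈ 0.744, b = sin(fδ)/sin δ ≈ 0.334.
p = a·p₁ + b·p₂ ≈ (0.507, 0.675, 0.536); φ = arcsin(p_z) ≈ 32.44°, λ = atan2(p_y, p_x) ≈ 53.12°.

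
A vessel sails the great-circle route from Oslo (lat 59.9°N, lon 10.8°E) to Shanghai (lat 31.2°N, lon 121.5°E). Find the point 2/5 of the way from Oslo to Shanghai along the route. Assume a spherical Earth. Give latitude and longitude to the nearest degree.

Convert each endpoint to a unit vector on the sphere (x = cos φ cos λ, y = cos φ sin λ, z = sin φ).
The central angle between the endpoints is δ = arccos(p₁·p₂) ≈ 1.270 rad (72.8°).
Interpolate at f = 2/5 with slerp weights a = sin((1−f)δ)/sin δ ≈ 0.723, b = sin(fδ)/sin δ ≈ 0.509.
p = a·p₁ + b·p₂ ≈ (0.128, 0.439, 0.889); φ = arcsin(p_z) ≈ 62.76°, λ = atan2(p_y, p_x) ≈ 73.70°.

≈ lat 63°N, lon 74°E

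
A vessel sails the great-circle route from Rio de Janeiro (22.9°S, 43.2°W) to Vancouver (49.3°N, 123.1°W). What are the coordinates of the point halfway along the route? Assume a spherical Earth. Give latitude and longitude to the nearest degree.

Write both endpoints as unit vectors p₁, p₂ with components (cos φ cos λ, cos φ sin λ, sin φ).
The central angle between the endpoints is δ = arccos(p₁·p₂) ≈ 1.762 rad (100.9°).
Interpolate at f = 1/2 with slerp weights a = sin((1−f)δ)/sin δ ≈ 0.786, b = sin(fδ)/sin δ ≈ 0.786.
p = a·p₁ + b·p₂ ≈ (0.248, -0.924, 0.290); φ = arcsin(p_z) ≈ 16.85°, λ = atan2(p_y, p_x) ≈ -75.00°.

≈ (17°N, 75°W)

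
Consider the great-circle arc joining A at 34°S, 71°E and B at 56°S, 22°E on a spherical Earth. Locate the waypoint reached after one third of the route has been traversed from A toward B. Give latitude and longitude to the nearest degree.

The haversine formula gives a central angle δ ≈ 0.695 rad (39.8°) between the endpoints.
Interpolate at f = 1/3 with slerp weights a = sin((1−f)δ)/sin δ ≈ 0.698, b = sin(fδ)/sin δ ≈ 0.359.
p = a·p₁ + b·p₂ ≈ (0.374, 0.622, -0.688); φ = arcsin(p_z) ≈ -43.44°, λ = atan2(p_y, p_x) ≈ 58.97°.

≈ 43°S, 59°E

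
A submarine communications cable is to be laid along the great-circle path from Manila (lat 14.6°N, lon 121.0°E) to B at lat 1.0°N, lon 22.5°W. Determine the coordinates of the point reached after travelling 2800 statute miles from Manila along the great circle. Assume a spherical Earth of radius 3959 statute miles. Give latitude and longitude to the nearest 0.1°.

≈ lat 24.2°N, lon 79.1°E

The haversine formula gives a central angle δ ≈ 2.455 rad (140.7°) between the endpoints. The total great-circle distance is δ·R ≈ 2.455 × 3959 ≈ 9719 mi, so the target fraction is f = 2800/9719 ≈ 0.288.
Interpolate at f ≈ 0.288 with slerp weights a = sin((1−f)δ)/sin δ ≈ 1.553, b = sin(fδ)/sin δ ≈ 1.025.
p = a·p₁ + b·p₂ ≈ (0.173, 0.896, 0.409); φ = arcsin(p_z) ≈ 24.16°, λ = atan2(p_y, p_x) ≈ 79.08°.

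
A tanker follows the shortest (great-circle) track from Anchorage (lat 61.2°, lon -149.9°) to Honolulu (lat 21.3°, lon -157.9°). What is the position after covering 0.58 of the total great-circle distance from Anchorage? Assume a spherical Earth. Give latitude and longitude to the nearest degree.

≈ lat 38°, lon -156°

Write both endpoints as unit vectors p₁, p₂ with components (cos φ cos λ, cos φ sin λ, sin φ).
The central angle between the endpoints is δ = arccos(p₁·p₂) ≈ 0.703 rad (40.3°).
Interpolate at f = 0.58 with slerp weights a = sin((1−f)δ)/sin δ ≈ 0.450, b = sin(fδ)/sin δ ≈ 0.613.
p = a·p₁ + b·p₂ ≈ (-0.717, -0.324, 0.617); φ = arcsin(p_z) ≈ 38.11°, λ = atan2(p_y, p_x) ≈ -155.70°.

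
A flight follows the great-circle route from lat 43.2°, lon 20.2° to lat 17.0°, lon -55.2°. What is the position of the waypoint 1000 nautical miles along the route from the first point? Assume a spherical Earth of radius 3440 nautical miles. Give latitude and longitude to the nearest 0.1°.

≈ lat 41.8°, lon -2.4°

Convert each endpoint to a unit vector on the sphere (x = cos φ cos λ, y = cos φ sin λ, z = sin φ).
The central angle between the endpoints is δ = arccos(p₁·p₂) ≈ 1.185 rad (67.9°). The total great-circle distance is δ·R ≈ 1.185 × 3440 ≈ 4078 nmi, so the target fraction is f = 1000/4078 ≈ 0.245.
Interpolate at f ≈ 0.245 with slerp weights a = sin((1−f)δ)/sin δ ≈ 0.842, b = sin(fδ)/sin δ ≈ 0.309.
p = a·p₁ + b·p₂ ≈ (0.745, -0.031, 0.667); φ = arcsin(p_z) ≈ 41.81°, λ = atan2(p_y, p_x) ≈ -2.38°.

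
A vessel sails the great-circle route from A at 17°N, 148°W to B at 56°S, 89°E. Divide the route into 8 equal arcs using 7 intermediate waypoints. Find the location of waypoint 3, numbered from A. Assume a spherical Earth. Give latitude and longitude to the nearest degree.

From cos δ = sin φ₁ sin φ₂ + cos φ₁ cos φ₂ cos Δλ, the central angle is δ ≈ 2.134 rad (122.3°).
Interpolate at f = 3/8 with slerp weights a = sin((1−f)δ)/sin δ ≈ 1.149, b = sin(fδ)/sin δ ≈ 0.848.
p = a·p₁ + b·p₂ ≈ (-0.924, -0.108, -0.367); φ = arcsin(p_z) ≈ -21.55°, λ = atan2(p_y, p_x) ≈ -173.32°.

≈ 22°S, 173°W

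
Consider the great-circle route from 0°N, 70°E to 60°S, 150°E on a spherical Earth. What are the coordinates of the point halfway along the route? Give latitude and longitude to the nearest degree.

≈ 36°S, 94°E

Write both endpoints as unit vectors p₁, p₂ with components (cos φ cos λ, cos φ sin λ, sin φ).
The central angle between the endpoints is δ = arccos(p₁·p₂) ≈ 1.484 rad (85.0°).
Interpolate at f = 1/2 with slerp weights a = sin((1−f)δ)/sin δ ≈ 0.678, b = sin(fδ)/sin δ ≈ 0.678.
p = a·p₁ + b·p₂ ≈ (-0.062, 0.807, -0.587); φ = arcsin(p_z) ≈ -35.97°, λ = atan2(p_y, p_x) ≈ 94.37°.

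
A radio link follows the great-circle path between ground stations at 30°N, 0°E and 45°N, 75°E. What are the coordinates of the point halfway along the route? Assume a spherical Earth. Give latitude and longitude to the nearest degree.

≈ 44°N, 33°E

Convert each endpoint to a unit vector on the sphere (x = cos φ cos λ, y = cos φ sin λ, z = sin φ).
The central angle between the endpoints is δ = arccos(p₁·p₂) ≈ 1.033 rad (59.2°).
Interpolate at f = 1/2 with slerp weights a = sin((1−f)δ)/sin δ ≈ 0.575, b = sin(fδ)/sin δ ≈ 0.575.
p = a·p₁ + b·p₂ ≈ (0.603, 0.393, 0.694); φ = arcsin(p_z) ≈ 43.96°, λ = atan2(p_y, p_x) ≈ 33.07°.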